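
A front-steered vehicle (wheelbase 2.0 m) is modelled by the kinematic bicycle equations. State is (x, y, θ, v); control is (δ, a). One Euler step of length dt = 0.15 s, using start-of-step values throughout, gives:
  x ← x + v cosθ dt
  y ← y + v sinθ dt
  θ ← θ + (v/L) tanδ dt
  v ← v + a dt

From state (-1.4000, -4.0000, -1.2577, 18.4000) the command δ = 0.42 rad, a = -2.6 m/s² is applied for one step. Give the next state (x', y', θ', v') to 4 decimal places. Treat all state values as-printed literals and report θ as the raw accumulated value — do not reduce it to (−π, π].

x' = -1.4000 + 18.4000·cos(-1.2577)·0.15 = -0.5499
y' = -4.0000 + 18.4000·sin(-1.2577)·0.15 = -6.6258
θ' = -1.2577 + (18.4000/2.0)·tan(0.42)·0.15 = -0.6414
v' = 18.4000 − 2.6000·0.15 = 18.0100

(-0.5499, -6.6258, -0.6414, 18.0100)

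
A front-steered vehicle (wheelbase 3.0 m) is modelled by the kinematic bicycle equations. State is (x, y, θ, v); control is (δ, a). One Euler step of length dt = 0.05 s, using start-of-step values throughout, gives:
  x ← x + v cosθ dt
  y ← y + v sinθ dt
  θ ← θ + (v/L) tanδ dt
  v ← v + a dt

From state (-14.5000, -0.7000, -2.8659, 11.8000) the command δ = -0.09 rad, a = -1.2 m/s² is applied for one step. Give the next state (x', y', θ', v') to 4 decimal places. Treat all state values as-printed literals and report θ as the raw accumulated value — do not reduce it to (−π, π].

x' = -14.5000 + 11.8000·cos(-2.8659)·0.05 = -15.0677
y' = -0.7000 + 11.8000·sin(-2.8659)·0.05 = -0.8606
θ' = -2.8659 + (11.8000/3.0)·tan(-0.09)·0.05 = -2.8836
v' = 11.8000 − 1.2000·0.05 = 11.7400

(-15.0677, -0.8606, -2.8836, 11.7400)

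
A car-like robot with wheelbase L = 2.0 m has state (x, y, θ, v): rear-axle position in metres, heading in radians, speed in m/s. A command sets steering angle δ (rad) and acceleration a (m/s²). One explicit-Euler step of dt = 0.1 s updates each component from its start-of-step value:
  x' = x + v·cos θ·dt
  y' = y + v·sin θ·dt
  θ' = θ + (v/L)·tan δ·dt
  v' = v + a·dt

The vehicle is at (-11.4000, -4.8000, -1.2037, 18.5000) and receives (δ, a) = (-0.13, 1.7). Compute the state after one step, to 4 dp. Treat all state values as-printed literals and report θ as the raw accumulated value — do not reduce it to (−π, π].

(-10.7360, -6.5267, -1.3246, 18.6700)

x' = -11.4000 + 18.5000·cos(-1.2037)·0.1 = -10.7360
y' = -4.8000 + 18.5000·sin(-1.2037)·0.1 = -6.5267
θ' = -1.2037 + (18.5000/2.0)·tan(-0.13)·0.1 = -1.3246
v' = 18.5000 + 1.7000·0.1 = 18.6700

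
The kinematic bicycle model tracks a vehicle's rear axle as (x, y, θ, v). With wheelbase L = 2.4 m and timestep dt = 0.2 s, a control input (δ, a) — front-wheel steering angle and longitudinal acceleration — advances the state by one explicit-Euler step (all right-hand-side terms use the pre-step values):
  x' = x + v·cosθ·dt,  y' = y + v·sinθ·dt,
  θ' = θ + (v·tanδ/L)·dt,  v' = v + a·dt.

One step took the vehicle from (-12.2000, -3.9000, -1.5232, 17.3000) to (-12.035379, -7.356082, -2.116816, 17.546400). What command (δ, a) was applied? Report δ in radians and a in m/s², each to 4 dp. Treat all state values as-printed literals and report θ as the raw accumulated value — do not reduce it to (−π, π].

a = (v'−v)/dt = (0.246400)/0.2 = 1.2320
Δθ = θ'−θ = -0.593616;  (v·dt/L) = 17.3000·0.2/2.4 = 1.441667
tan δ = Δθ·L/(v·dt) = -0.411757  →  δ = -0.3906

δ = -0.3906, a = 1.2320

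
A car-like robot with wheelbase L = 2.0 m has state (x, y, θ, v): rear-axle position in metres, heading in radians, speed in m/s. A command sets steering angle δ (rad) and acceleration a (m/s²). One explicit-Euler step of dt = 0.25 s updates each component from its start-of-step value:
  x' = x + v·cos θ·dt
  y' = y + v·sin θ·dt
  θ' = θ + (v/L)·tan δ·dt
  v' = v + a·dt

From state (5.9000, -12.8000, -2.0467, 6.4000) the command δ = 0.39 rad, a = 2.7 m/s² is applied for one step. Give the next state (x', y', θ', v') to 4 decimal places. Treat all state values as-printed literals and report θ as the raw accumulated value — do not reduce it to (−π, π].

x' = 5.9000 + 6.4000·cos(-2.0467)·0.25 = 5.1670
y' = -12.8000 + 6.4000·sin(-2.0467)·0.25 = -14.2222
θ' = -2.0467 + (6.4000/2.0)·tan(0.39)·0.25 = -1.7179
v' = 6.4000 + 2.7000·0.25 = 7.0750

(5.1670, -14.2222, -1.7179, 7.0750)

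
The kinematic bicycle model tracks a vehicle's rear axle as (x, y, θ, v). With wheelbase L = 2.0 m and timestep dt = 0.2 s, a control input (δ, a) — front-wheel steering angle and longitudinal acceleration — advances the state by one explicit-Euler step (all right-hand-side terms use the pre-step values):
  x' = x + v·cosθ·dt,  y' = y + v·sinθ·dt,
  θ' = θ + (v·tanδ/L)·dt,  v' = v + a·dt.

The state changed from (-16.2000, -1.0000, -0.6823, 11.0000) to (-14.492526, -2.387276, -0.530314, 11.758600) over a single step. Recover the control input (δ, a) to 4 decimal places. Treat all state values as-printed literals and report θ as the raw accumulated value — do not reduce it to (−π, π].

a = (v'−v)/dt = (0.758600)/0.2 = 3.7930
Δθ = θ'−θ = 0.151986;  (v·dt/L) = 11.0000·0.2/2.0 = 1.100000
tan δ = Δθ·L/(v·dt) = 0.138169  →  δ = 0.1373

δ = 0.1373, a = 3.7930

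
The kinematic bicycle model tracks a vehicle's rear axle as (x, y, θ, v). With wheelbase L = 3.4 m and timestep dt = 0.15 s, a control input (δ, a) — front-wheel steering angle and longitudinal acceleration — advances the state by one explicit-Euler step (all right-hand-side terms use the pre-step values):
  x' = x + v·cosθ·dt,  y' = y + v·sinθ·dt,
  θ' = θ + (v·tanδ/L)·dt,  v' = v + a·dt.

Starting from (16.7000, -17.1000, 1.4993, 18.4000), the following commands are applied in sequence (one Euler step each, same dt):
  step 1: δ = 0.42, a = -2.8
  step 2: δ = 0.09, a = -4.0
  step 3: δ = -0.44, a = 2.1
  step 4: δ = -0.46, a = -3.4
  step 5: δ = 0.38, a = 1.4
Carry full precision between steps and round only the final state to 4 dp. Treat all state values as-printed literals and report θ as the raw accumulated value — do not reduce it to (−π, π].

(16.1628, -4.2828, 1.4885, 17.3950)

after step 1 (δ=0.42, a=-2.8): (16.897162, -14.347051, 1.861812, 17.980000)
after step 2 (δ=0.09, a=-4.0): (16.123325, -11.763452, 1.933396, 17.380000)
after step 3 (δ=-0.44, a=2.1): (15.198605, -9.325965, 1.572418, 17.695000)
after step 4 (δ=-0.46, a=-3.4): (15.194299, -6.671719, 1.185641, 17.185000)
after step 5 (δ=0.38, a=1.4): (16.162769, -4.282815, 1.488460, 17.395000)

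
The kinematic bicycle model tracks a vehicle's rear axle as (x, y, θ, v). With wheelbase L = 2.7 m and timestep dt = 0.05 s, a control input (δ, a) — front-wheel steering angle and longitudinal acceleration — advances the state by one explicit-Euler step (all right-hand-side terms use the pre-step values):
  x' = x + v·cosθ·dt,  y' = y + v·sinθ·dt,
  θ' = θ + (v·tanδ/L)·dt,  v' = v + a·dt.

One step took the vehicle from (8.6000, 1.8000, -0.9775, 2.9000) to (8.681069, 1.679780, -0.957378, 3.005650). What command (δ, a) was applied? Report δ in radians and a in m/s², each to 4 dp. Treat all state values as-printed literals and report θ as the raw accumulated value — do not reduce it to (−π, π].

δ = 0.3585, a = 2.1130

a = (v'−v)/dt = (0.105650)/0.05 = 2.1130
Δθ = θ'−θ = 0.020122;  (v·dt/L) = 2.9000·0.05/2.7 = 0.053704
tan δ = Δθ·L/(v·dt) = 0.374686  →  δ = 0.3585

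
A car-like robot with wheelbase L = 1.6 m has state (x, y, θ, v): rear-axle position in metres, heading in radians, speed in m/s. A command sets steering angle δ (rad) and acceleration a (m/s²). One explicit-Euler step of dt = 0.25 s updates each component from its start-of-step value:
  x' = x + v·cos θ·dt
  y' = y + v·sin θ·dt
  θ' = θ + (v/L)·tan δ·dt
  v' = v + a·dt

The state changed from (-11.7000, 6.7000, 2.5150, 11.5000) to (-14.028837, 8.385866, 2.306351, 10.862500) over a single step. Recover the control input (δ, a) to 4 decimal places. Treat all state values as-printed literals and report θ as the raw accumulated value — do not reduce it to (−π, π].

a = (v'−v)/dt = (-0.637500)/0.25 = -2.5500
Δθ = θ'−θ = -0.208649;  (v·dt/L) = 11.5000·0.25/1.6 = 1.796875
tan δ = Δθ·L/(v·dt) = -0.116118  →  δ = -0.1156

δ = -0.1156, a = -2.5500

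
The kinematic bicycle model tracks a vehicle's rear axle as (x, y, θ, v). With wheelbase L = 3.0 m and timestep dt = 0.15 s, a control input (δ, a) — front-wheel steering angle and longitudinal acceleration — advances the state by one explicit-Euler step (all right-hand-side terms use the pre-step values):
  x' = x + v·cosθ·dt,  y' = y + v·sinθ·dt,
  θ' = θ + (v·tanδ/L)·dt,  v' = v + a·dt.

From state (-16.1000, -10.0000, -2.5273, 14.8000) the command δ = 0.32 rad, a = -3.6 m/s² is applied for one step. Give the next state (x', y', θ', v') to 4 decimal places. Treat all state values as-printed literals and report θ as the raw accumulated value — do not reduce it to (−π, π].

(-17.9141, -11.2796, -2.2821, 14.2600)

x' = -16.1000 + 14.8000·cos(-2.5273)·0.15 = -17.9141
y' = -10.0000 + 14.8000·sin(-2.5273)·0.15 = -11.2796
θ' = -2.5273 + (14.8000/3.0)·tan(0.32)·0.15 = -2.2821
v' = 14.8000 − 3.6000·0.15 = 14.2600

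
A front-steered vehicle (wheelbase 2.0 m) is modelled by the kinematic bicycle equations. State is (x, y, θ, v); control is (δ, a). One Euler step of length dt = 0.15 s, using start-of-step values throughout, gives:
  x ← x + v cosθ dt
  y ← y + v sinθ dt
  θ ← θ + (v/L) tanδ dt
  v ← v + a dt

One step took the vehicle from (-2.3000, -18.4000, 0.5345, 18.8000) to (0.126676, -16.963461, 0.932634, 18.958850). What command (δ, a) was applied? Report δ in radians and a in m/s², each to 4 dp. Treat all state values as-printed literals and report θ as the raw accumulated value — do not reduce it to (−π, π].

δ = 0.2752, a = 1.0590

a = (v'−v)/dt = (0.158850)/0.15 = 1.0590
Δθ = θ'−θ = 0.398134;  (v·dt/L) = 18.8000·0.15/2.0 = 1.410000
tan δ = Δθ·L/(v·dt) = 0.282365  →  δ = 0.2752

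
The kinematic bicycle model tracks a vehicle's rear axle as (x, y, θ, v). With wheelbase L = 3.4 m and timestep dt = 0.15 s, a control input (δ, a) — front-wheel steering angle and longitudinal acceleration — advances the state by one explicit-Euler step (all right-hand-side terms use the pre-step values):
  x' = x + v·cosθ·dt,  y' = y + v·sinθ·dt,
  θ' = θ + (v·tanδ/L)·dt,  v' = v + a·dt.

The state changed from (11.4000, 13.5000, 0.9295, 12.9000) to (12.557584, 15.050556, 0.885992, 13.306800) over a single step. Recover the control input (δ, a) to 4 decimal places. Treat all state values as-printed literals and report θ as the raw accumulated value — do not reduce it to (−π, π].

δ = -0.0763, a = 2.7120

a = (v'−v)/dt = (0.406800)/0.15 = 2.7120
Δθ = θ'−θ = -0.043508;  (v·dt/L) = 12.9000·0.15/3.4 = 0.569118
tan δ = Δθ·L/(v·dt) = -0.076448  →  δ = -0.0763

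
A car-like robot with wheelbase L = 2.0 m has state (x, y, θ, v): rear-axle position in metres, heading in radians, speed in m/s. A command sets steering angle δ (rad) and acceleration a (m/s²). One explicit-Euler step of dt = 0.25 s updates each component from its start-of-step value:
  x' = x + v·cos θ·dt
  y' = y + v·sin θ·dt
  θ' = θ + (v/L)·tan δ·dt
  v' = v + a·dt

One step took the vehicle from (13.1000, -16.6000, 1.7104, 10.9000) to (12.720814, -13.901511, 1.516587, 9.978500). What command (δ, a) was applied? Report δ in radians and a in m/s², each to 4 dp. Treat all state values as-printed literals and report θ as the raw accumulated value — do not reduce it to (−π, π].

δ = -0.1413, a = -3.6860

a = (v'−v)/dt = (-0.921500)/0.25 = -3.6860
Δθ = θ'−θ = -0.193813;  (v·dt/L) = 10.9000·0.25/2.0 = 1.362500
tan δ = Δθ·L/(v·dt) = -0.142248  →  δ = -0.1413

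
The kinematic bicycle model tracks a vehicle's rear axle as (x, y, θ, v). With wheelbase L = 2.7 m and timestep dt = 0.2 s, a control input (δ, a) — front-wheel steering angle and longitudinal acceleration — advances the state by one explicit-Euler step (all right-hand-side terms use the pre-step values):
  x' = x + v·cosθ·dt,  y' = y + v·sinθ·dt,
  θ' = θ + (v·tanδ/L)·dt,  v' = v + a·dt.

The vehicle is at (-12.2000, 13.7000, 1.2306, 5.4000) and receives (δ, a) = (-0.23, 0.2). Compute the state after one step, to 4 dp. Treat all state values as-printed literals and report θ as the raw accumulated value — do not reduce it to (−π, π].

(-11.8396, 14.7181, 1.1369, 5.4400)

x' = -12.2000 + 5.4000·cos(1.2306)·0.2 = -11.8396
y' = 13.7000 + 5.4000·sin(1.2306)·0.2 = 14.7181
θ' = 1.2306 + (5.4000/2.7)·tan(-0.23)·0.2 = 1.1369
v' = 5.4000 + 0.2000·0.2 = 5.4400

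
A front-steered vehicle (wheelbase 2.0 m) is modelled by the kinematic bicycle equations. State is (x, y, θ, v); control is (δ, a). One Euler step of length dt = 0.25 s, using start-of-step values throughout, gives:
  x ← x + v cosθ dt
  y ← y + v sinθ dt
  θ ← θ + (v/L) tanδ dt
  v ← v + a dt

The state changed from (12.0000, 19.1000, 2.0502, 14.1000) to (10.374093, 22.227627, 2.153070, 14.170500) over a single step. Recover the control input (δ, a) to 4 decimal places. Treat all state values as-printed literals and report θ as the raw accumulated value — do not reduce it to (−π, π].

a = (v'−v)/dt = (0.070500)/0.25 = 0.2820
Δθ = θ'−θ = 0.102870;  (v·dt/L) = 14.1000·0.25/2.0 = 1.762500
tan δ = Δθ·L/(v·dt) = 0.058366  →  δ = 0.0583

δ = 0.0583, a = 0.2820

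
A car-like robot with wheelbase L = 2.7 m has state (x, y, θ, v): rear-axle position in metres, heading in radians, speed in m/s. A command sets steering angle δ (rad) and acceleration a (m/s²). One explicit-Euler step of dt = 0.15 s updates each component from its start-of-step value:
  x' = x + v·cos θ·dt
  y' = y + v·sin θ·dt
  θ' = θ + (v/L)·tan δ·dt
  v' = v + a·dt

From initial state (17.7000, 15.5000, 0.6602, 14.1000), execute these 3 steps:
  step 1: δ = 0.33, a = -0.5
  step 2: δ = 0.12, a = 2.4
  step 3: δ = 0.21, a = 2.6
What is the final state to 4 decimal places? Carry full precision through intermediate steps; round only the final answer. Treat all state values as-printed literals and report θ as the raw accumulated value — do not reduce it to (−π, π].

after step 1 (δ=0.33, a=-0.5): (19.370574, 16.797076, 0.928511, 14.025000)
after step 2 (δ=0.12, a=2.4): (20.630777, 18.481610, 1.022463, 14.385000)
after step 3 (δ=0.21, a=2.6): (21.755539, 20.323021, 1.192799, 14.775000)

(21.7555, 20.3230, 1.1928, 14.7750)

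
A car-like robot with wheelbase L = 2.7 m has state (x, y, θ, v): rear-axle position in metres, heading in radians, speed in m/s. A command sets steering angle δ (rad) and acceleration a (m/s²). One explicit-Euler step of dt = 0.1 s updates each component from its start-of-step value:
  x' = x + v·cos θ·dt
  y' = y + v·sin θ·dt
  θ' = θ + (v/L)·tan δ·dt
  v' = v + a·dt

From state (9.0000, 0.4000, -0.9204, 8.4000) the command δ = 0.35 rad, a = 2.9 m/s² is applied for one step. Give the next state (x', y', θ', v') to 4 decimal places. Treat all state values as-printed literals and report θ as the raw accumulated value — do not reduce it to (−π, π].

x' = 9.0000 + 8.4000·cos(-0.9204)·0.1 = 9.5086
y' = 0.4000 + 8.4000·sin(-0.9204)·0.1 = -0.2685
θ' = -0.9204 + (8.4000/2.7)·tan(0.35)·0.1 = -0.8068
v' = 8.4000 + 2.9000·0.1 = 8.6900

(9.5086, -0.2685, -0.8068, 8.6900)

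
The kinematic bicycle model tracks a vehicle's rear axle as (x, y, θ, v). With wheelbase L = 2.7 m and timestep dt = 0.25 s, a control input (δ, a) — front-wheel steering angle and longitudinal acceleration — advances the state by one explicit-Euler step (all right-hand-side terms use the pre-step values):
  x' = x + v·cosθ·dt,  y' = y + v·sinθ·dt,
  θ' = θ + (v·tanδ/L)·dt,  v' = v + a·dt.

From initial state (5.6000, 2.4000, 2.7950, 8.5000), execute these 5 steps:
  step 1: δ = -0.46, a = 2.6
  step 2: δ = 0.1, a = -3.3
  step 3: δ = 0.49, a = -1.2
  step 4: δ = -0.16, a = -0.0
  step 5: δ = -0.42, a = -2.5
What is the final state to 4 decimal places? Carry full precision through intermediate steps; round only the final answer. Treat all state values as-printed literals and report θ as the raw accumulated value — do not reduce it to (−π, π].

after step 1 (δ=-0.46, a=2.6): (3.601362, 3.121852, 2.405063, 9.150000)
after step 2 (δ=0.1, a=-3.3): (1.906772, 4.658413, 2.490069, 8.325000)
after step 3 (δ=0.49, a=-1.2): (0.251843, 5.920480, 2.901223, 8.025000)
after step 4 (δ=-0.16, a=-0.0): (-1.696727, 6.398092, 2.781309, 8.025000)
after step 5 (δ=-0.42, a=-2.5): (-3.574169, 7.105375, 2.449480, 7.400000)

(-3.5742, 7.1054, 2.4495, 7.4000)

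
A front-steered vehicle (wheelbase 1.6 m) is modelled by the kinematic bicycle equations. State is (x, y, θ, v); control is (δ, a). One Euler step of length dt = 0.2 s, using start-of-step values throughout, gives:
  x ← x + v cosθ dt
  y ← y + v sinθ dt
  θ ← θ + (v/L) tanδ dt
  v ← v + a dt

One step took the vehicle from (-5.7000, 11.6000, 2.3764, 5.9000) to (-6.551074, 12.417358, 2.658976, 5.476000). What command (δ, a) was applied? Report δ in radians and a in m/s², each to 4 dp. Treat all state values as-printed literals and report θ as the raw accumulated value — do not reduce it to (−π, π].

δ = 0.3659, a = -2.1200

a = (v'−v)/dt = (-0.424000)/0.2 = -2.1200
Δθ = θ'−θ = 0.282576;  (v·dt/L) = 5.9000·0.2/1.6 = 0.737500
tan δ = Δθ·L/(v·dt) = 0.383154  →  δ = 0.3659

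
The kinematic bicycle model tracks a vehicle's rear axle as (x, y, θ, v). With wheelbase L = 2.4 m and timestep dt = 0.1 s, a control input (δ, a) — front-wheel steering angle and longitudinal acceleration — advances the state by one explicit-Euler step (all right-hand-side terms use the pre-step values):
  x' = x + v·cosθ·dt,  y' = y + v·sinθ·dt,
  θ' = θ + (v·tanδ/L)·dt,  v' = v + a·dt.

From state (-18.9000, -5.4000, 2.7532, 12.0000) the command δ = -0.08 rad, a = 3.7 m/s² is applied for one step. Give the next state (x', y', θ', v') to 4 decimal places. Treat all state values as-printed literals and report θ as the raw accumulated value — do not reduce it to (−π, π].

(-20.0106, -4.9456, 2.7131, 12.3700)

x' = -18.9000 + 12.0000·cos(2.7532)·0.1 = -20.0106
y' = -5.4000 + 12.0000·sin(2.7532)·0.1 = -4.9456
θ' = 2.7532 + (12.0000/2.4)·tan(-0.08)·0.1 = 2.7131
v' = 12.0000 + 3.7000·0.1 = 12.3700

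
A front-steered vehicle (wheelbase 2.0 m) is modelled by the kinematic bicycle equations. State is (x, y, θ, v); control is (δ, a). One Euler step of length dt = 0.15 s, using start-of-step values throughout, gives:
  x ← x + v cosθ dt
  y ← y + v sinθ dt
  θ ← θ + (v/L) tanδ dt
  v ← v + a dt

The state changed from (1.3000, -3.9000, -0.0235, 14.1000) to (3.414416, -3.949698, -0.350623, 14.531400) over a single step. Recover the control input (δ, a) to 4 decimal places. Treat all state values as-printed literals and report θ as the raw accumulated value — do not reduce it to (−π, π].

a = (v'−v)/dt = (0.431400)/0.15 = 2.8760
Δθ = θ'−θ = -0.327123;  (v·dt/L) = 14.1000·0.15/2.0 = 1.057500
tan δ = Δθ·L/(v·dt) = -0.309336  →  δ = -0.3000

δ = -0.3000, a = 2.8760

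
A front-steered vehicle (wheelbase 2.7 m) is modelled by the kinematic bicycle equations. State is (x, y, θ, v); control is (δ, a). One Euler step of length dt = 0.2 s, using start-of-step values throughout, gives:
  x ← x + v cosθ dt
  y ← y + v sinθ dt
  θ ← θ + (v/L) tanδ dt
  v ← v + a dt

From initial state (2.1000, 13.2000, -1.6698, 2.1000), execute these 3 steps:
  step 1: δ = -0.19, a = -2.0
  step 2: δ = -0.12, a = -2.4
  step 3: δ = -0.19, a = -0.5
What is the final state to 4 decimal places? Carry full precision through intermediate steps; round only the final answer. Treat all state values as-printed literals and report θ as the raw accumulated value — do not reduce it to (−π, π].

(1.9797, 12.2034, -1.7323, 1.1200)

after step 1 (δ=-0.19, a=-2.0): (2.058486, 12.782057, -1.699716, 1.700000)
after step 2 (δ=-0.12, a=-2.4): (2.014775, 12.444878, -1.714900, 1.220000)
after step 3 (δ=-0.19, a=-0.5): (1.979735, 12.203407, -1.732280, 1.120000)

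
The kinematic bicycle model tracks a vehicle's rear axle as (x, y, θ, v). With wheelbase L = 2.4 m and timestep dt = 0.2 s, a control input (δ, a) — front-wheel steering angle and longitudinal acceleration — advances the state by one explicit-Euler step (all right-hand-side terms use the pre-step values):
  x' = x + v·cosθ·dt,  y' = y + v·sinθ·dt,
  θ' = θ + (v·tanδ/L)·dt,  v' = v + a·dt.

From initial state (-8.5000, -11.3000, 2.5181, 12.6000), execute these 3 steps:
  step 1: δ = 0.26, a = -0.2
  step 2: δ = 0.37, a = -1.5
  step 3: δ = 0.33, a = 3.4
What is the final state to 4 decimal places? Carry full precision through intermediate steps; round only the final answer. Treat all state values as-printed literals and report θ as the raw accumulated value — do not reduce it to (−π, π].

after step 1 (δ=0.26, a=-0.2): (-10.545847, -9.828637, 2.797423, 12.560000)
after step 2 (δ=0.37, a=-1.5): (-12.910533, -8.981049, 3.203386, 12.260000)
after step 3 (δ=0.33, a=3.4): (-15.357853, -9.132470, 3.553332, 12.940000)

(-15.3579, -9.1325, 3.5533, 12.9400)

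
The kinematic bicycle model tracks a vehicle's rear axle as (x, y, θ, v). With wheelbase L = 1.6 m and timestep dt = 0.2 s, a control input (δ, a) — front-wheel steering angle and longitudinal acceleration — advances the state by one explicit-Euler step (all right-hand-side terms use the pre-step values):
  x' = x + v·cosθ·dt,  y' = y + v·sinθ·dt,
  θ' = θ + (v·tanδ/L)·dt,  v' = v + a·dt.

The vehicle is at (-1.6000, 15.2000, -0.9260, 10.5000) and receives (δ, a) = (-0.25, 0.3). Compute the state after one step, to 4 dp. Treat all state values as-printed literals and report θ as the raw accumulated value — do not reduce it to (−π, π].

(-0.3378, 13.5216, -1.2611, 10.5600)

x' = -1.6000 + 10.5000·cos(-0.9260)·0.2 = -0.3378
y' = 15.2000 + 10.5000·sin(-0.9260)·0.2 = 13.5216
θ' = -0.9260 + (10.5000/1.6)·tan(-0.25)·0.2 = -1.2611
v' = 10.5000 + 0.3000·0.2 = 10.5600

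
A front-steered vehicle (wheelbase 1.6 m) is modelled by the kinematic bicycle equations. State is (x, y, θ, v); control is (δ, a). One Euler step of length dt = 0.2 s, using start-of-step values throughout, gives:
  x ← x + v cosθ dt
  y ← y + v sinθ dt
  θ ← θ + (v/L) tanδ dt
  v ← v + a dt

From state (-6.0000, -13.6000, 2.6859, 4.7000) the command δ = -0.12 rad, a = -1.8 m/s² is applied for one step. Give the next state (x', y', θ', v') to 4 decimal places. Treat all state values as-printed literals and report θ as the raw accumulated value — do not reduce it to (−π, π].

x' = -6.0000 + 4.7000·cos(2.6859)·0.2 = -6.8441
y' = -13.6000 + 4.7000·sin(2.6859)·0.2 = -13.1863
θ' = 2.6859 + (4.7000/1.6)·tan(-0.12)·0.2 = 2.6151
v' = 4.7000 − 1.8000·0.2 = 4.3400

(-6.8441, -13.1863, 2.6151, 4.3400)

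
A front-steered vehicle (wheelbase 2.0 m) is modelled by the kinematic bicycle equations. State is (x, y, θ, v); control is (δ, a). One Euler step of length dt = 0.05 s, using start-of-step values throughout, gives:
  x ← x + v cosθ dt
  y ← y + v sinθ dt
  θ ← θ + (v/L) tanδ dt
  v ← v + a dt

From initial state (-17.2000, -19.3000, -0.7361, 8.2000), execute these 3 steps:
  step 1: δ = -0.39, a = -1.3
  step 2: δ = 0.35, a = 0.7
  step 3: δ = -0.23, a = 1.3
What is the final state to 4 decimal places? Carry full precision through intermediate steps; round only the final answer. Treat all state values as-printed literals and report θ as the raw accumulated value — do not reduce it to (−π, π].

(-16.3188, -20.1501, -0.7940, 8.2350)

after step 1 (δ=-0.39, a=-1.3): (-16.896152, -19.575275, -0.820366, 8.135000)
after step 2 (δ=0.35, a=0.7): (-16.618767, -19.872770, -0.746129, 8.170000)
after step 3 (δ=-0.23, a=1.3): (-16.318797, -20.150061, -0.793952, 8.235000)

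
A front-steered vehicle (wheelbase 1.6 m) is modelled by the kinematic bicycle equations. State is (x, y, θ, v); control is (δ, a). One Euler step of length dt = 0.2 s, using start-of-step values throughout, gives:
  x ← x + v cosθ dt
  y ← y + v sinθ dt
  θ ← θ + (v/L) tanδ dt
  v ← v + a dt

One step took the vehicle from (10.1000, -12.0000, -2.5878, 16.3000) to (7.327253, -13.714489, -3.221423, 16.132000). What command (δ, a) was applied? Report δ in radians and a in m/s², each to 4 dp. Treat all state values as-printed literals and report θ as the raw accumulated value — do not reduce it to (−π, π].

δ = -0.3015, a = -0.8400

a = (v'−v)/dt = (-0.168000)/0.2 = -0.8400
Δθ = θ'−θ = -0.633623;  (v·dt/L) = 16.3000·0.2/1.6 = 2.037500
tan δ = Δθ·L/(v·dt) = -0.310981  →  δ = -0.3015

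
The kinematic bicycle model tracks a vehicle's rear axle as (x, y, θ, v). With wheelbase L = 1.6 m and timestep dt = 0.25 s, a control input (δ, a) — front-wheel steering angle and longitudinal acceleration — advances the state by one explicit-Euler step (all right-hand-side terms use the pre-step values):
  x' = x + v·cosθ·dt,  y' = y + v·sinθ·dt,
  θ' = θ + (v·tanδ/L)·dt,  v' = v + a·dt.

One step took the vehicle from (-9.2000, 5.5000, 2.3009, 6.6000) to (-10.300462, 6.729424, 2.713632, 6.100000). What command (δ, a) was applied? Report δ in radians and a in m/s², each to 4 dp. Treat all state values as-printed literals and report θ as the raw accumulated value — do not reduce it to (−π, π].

a = (v'−v)/dt = (-0.500000)/0.25 = -2.0000
Δθ = θ'−θ = 0.412732;  (v·dt/L) = 6.6000·0.25/1.6 = 1.031250
tan δ = Δθ·L/(v·dt) = 0.400225  →  δ = 0.3807

δ = 0.3807, a = -2.0000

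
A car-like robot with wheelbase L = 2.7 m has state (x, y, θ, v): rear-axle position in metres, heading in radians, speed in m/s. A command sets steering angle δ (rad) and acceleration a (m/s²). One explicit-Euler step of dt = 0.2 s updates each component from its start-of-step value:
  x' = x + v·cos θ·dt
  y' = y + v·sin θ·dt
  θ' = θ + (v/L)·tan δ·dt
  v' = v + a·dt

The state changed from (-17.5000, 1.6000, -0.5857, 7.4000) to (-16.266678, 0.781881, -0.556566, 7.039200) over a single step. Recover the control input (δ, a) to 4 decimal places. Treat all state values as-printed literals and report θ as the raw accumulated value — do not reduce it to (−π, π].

δ = 0.0531, a = -1.8040

a = (v'−v)/dt = (-0.360800)/0.2 = -1.8040
Δθ = θ'−θ = 0.029134;  (v·dt/L) = 7.4000·0.2/2.7 = 0.548148
tan δ = Δθ·L/(v·dt) = 0.053150  →  δ = 0.0531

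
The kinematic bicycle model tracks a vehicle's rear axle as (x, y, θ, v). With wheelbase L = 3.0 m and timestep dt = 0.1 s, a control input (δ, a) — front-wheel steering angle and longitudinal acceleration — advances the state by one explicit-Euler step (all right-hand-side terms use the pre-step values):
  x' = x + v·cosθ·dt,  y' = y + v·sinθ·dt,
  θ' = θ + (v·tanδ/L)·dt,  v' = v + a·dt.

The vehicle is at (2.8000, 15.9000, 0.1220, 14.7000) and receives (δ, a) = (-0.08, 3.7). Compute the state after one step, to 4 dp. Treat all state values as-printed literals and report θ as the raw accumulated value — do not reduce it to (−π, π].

(4.2591, 16.0789, 0.0827, 15.0700)

x' = 2.8000 + 14.7000·cos(0.1220)·0.1 = 4.2591
y' = 15.9000 + 14.7000·sin(0.1220)·0.1 = 16.0789
θ' = 0.1220 + (14.7000/3.0)·tan(-0.08)·0.1 = 0.0827
v' = 14.7000 + 3.7000·0.1 = 15.0700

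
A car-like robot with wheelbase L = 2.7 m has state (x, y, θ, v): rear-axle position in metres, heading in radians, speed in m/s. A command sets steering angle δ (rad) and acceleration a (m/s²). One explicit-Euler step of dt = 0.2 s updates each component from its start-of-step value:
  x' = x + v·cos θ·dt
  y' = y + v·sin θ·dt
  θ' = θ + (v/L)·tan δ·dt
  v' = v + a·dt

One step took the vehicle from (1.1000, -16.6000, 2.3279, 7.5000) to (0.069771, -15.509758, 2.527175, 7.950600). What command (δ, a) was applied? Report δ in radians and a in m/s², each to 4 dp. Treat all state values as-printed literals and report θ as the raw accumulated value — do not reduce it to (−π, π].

a = (v'−v)/dt = (0.450600)/0.2 = 2.2530
Δθ = θ'−θ = 0.199275;  (v·dt/L) = 7.5000·0.2/2.7 = 0.555556
tan δ = Δθ·L/(v·dt) = 0.358695  →  δ = 0.3444

δ = 0.3444, a = 2.2530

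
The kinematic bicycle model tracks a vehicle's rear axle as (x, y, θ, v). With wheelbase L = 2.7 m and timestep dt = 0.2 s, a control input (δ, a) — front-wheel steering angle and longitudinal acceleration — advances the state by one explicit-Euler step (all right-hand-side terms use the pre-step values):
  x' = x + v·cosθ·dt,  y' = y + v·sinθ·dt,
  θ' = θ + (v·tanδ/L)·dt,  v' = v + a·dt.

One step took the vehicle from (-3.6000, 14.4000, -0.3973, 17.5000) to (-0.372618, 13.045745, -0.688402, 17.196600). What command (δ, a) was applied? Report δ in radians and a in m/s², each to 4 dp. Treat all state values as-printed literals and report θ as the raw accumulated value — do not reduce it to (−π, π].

δ = -0.2209, a = -1.5170

a = (v'−v)/dt = (-0.303400)/0.2 = -1.5170
Δθ = θ'−θ = -0.291102;  (v·dt/L) = 17.5000·0.2/2.7 = 1.296296
tan δ = Δθ·L/(v·dt) = -0.224564  →  δ = -0.2209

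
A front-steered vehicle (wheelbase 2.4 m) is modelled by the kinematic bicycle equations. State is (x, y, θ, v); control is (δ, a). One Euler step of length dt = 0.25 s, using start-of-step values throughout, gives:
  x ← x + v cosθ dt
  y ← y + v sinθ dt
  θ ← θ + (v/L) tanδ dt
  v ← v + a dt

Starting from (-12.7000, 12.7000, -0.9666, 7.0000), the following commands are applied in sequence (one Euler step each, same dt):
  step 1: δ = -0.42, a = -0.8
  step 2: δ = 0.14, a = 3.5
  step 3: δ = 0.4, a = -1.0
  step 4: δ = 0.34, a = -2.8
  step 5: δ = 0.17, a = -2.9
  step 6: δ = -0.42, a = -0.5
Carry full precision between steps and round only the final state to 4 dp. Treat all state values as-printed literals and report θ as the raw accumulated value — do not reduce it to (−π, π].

after step 1 (δ=-0.42, a=-0.8): (-11.705823, 11.259822, -1.292226, 6.800000)
after step 2 (δ=0.14, a=3.5): (-11.238355, 9.625358, -1.192406, 7.675000)
after step 3 (δ=0.4, a=-1.0): (-10.529521, 7.842339, -0.854392, 7.425000)
after step 4 (δ=0.34, a=-2.8): (-9.310563, 6.442408, -0.580798, 6.725000)
after step 5 (δ=0.17, a=-2.9): (-7.904997, 5.519920, -0.460549, 6.000000)
after step 6 (δ=-0.42, a=-0.5): (-6.561284, 4.853260, -0.739657, 5.875000)

(-6.5613, 4.8533, -0.7397, 5.8750)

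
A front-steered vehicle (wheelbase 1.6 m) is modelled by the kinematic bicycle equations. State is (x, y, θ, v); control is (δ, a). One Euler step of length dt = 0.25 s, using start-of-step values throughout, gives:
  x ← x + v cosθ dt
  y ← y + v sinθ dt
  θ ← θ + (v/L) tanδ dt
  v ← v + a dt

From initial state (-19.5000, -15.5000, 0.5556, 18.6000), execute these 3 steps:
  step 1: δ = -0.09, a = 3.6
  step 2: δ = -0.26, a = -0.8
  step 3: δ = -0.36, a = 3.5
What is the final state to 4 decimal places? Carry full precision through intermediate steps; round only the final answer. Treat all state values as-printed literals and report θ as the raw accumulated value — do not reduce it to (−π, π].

after step 1 (δ=-0.09, a=3.6): (-15.549434, -13.047343, 0.293329, 19.500000)
after step 2 (δ=-0.26, a=-0.8): (-10.882661, -11.637782, -0.517205, 19.300000)
after step 3 (δ=-0.36, a=3.5): (-6.688750, -14.023518, -1.652295, 20.175000)

(-6.6888, -14.0235, -1.6523, 20.1750)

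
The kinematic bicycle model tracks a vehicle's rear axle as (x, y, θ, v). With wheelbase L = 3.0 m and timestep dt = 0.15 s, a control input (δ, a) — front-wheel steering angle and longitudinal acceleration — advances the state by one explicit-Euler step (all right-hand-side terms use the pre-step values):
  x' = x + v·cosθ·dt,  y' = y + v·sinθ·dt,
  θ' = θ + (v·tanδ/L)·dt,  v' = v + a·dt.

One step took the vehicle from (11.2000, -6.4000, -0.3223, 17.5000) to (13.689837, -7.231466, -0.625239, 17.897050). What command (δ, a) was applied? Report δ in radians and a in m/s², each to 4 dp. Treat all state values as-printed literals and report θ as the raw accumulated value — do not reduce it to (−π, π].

δ = -0.3333, a = 2.6470

a = (v'−v)/dt = (0.397050)/0.15 = 2.6470
Δθ = θ'−θ = -0.302939;  (v·dt/L) = 17.5000·0.15/3.0 = 0.875000
tan δ = Δθ·L/(v·dt) = -0.346216  →  δ = -0.3333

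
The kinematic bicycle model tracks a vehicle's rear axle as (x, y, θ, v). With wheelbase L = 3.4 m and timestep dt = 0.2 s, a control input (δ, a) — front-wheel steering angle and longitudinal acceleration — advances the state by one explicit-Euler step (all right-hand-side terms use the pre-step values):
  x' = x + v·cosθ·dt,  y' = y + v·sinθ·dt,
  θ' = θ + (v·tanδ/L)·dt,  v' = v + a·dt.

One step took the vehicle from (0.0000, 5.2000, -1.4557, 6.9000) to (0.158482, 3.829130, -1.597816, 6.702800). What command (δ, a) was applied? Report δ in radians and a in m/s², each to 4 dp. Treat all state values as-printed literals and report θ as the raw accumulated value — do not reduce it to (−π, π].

δ = -0.3368, a = -0.9860

a = (v'−v)/dt = (-0.197200)/0.2 = -0.9860
Δθ = θ'−θ = -0.142116;  (v·dt/L) = 6.9000·0.2/3.4 = 0.405882
tan δ = Δθ·L/(v·dt) = -0.350141  →  δ = -0.3368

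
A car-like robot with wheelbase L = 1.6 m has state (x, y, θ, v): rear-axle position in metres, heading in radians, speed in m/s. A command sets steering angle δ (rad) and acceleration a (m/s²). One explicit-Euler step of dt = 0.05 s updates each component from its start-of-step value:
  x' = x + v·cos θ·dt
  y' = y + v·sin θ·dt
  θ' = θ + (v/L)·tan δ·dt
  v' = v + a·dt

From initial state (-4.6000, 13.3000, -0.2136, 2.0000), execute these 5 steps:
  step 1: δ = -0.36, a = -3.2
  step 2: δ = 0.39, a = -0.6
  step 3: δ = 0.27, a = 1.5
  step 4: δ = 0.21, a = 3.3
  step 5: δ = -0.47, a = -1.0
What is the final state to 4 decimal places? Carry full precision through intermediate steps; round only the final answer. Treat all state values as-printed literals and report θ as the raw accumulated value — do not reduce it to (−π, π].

(-4.1312, 13.2006, -0.2178, 2.0000)

after step 1 (δ=-0.36, a=-3.2): (-4.502273, 13.278802, -0.237125, 1.840000)
after step 2 (δ=0.39, a=-0.6): (-4.412847, 13.257190, -0.213490, 1.810000)
after step 3 (δ=0.27, a=1.5): (-4.324402, 13.238016, -0.197835, 1.885000)
after step 4 (δ=0.21, a=3.3): (-4.231990, 13.219491, -0.185280, 2.050000)
after step 5 (δ=-0.47, a=-1.0): (-4.131244, 13.200609, -0.217822, 2.000000)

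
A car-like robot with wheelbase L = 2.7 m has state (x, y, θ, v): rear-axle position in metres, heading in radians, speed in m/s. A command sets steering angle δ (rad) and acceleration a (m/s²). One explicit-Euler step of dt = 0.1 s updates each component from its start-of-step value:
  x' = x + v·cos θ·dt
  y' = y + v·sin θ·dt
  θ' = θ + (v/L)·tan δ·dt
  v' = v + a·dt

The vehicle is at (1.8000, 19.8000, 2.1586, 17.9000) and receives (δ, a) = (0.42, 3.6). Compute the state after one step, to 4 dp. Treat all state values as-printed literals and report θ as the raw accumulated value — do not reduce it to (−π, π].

x' = 1.8000 + 17.9000·cos(2.1586)·0.1 = 0.8074
y' = 19.8000 + 17.9000·sin(2.1586)·0.1 = 21.2896
θ' = 2.1586 + (17.9000/2.7)·tan(0.42)·0.1 = 2.4547
v' = 17.9000 + 3.6000·0.1 = 18.2600

(0.8074, 21.2896, 2.4547, 18.2600)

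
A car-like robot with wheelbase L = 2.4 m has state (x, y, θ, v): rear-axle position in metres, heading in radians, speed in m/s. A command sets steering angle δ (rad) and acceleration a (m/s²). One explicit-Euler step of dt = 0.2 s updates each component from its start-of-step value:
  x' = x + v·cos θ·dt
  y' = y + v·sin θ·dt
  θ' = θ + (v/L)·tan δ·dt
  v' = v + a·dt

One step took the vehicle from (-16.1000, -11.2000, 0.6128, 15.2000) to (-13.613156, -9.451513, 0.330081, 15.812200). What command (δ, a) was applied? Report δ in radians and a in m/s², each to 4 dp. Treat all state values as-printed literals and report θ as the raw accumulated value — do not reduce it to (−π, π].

δ = -0.2196, a = 3.0610

a = (v'−v)/dt = (0.612200)/0.2 = 3.0610
Δθ = θ'−θ = -0.282719;  (v·dt/L) = 15.2000·0.2/2.4 = 1.266667
tan δ = Δθ·L/(v·dt) = -0.223199  →  δ = -0.2196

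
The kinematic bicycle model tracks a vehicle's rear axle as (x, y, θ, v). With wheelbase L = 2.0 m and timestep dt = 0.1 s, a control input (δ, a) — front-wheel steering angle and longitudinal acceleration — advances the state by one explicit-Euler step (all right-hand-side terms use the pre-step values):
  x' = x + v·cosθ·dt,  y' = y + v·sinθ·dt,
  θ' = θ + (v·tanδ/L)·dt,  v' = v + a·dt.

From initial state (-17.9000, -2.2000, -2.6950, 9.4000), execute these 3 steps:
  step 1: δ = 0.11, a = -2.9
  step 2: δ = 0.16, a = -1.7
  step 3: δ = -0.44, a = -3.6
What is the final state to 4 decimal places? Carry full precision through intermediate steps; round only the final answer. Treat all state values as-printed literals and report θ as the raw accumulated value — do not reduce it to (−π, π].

after step 1 (δ=0.11, a=-2.9): (-18.747809, -2.605981, -2.643090, 9.110000)
after step 2 (δ=0.16, a=-1.7): (-19.547940, -3.041540, -2.569582, 8.940000)
after step 3 (δ=-0.44, a=-3.6): (-20.299628, -3.525483, -2.780021, 8.580000)

(-20.2996, -3.5255, -2.7800, 8.5800)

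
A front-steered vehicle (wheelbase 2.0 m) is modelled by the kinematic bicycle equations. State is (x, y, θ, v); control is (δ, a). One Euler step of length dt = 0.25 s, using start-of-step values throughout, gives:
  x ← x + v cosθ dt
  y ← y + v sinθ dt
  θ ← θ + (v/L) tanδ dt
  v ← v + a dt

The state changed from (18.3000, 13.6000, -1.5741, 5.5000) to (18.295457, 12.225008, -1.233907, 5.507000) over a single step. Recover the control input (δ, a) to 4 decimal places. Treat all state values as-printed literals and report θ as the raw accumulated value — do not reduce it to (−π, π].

δ = 0.4595, a = 0.0280

a = (v'−v)/dt = (0.007000)/0.25 = 0.0280
Δθ = θ'−θ = 0.340193;  (v·dt/L) = 5.5000·0.25/2.0 = 0.687500
tan δ = Δθ·L/(v·dt) = 0.494826  →  δ = 0.4595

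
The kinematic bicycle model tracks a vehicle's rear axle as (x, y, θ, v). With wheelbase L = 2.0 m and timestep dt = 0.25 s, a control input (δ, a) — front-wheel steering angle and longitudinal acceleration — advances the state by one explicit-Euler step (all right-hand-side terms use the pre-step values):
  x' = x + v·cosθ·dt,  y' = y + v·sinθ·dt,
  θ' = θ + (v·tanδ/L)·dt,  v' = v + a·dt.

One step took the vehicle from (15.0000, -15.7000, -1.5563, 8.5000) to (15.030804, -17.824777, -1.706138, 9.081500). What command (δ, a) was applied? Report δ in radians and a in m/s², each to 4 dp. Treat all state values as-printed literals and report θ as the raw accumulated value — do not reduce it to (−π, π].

a = (v'−v)/dt = (0.581500)/0.25 = 2.3260
Δθ = θ'−θ = -0.149838;  (v·dt/L) = 8.5000·0.25/2.0 = 1.062500
tan δ = Δθ·L/(v·dt) = -0.141024  →  δ = -0.1401

δ = -0.1401, a = 2.3260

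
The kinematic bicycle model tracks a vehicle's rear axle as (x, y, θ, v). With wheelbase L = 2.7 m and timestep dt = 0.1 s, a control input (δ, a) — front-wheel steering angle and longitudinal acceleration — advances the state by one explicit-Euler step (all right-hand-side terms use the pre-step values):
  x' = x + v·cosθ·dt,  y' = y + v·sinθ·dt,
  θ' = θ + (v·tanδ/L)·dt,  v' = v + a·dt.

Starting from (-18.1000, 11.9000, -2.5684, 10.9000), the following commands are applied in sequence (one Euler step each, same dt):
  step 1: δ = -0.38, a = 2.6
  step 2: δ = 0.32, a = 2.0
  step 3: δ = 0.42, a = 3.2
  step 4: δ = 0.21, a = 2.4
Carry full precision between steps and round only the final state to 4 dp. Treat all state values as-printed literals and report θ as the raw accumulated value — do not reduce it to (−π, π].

after step 1 (δ=-0.38, a=2.6): (-19.015789, 11.308874, -2.729644, 11.160000)
after step 2 (δ=0.32, a=2.0): (-20.038428, 10.862033, -2.592670, 11.360000)
after step 3 (δ=0.42, a=3.2): (-21.007535, 10.269304, -2.404779, 11.680000)
after step 4 (δ=0.21, a=2.4): (-21.872571, 9.484488, -2.312575, 11.920000)

(-21.8726, 9.4845, -2.3126, 11.9200)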